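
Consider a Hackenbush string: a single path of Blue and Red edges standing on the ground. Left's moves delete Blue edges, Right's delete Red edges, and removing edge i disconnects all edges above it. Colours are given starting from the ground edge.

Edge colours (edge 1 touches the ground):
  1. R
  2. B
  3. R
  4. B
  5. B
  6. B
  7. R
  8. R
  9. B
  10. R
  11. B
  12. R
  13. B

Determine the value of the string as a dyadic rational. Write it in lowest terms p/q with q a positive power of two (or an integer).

-2261/4096

1 of 13 · R · max L −∞ · min R 0 gives -1
2 of 13 · RB · max L -1 · min R 0 gives -1/2
3 of 13 · RBR · max L -1 · min R -1/2 gives -3/4
4 of 13 · RBRB · max L -3/4 · min R -1/2 gives -5/8
5 of 13 · RBRBB · max L -5/8 · min R -1/2 gives -9/16
6 of 13 · RBRBBB · max L -9/16 · min R -1/2 gives -17/32
7 of 13 · RBRBBBR · max L -9/16 · min R -17/32 gives -35/64
8 of 13 · RBRBBBRR · max L -9/16 · min R -35/64 gives -71/128
9 of 13 · RBRBBBRRB · max L -71/128 · min R -35/64 gives -141/256
10 of 13 · RBRBBBRRBR · max L -71/128 · min R -141/256 gives -283/512
11 of 13 · RBRBBBRRBRB · max L -283/512 · min R -141/256 gives -565/1024
12 of 13 · RBRBBBRRBRBR · max L -283/512 · min R -565/1024 gives -1131/2048
13 of 13 · RBRBBBRRBRBRB · max L -1131/2048 · min R -565/1024 gives -2261/4096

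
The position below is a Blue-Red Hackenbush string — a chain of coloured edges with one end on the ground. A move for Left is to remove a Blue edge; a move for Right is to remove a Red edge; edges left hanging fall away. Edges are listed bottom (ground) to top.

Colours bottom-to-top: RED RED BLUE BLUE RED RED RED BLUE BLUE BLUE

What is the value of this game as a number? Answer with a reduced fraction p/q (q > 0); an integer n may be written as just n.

-369/256

step 1: add RED to get R; options L={ (no moves) } R={ 0 } = -1
step 2: add RED to get RR; options L={ (no moves) } R={ -1, 0 } = -2
step 3: add BLUE to get RRB; options L={ -2 } R={ -1, 0 } = -3/2
step 4: add BLUE to get RRBB; options L={ -2, -3/2 } R={ -1, 0 } = -5/4
step 5: add RED to get RRBBR; options L={ -2, -3/2 } R={ -5/4, -1, 0 } = -11/8
step 6: add RED to get RRBBRR; options L={ -2, -3/2 } R={ -11/8, -5/4, -1, 0 } = -23/16
step 7: add RED to get RRBBRRR; options L={ -2, -3/2 } R={ -23/16, -11/8, -5/4, -1, 0 } = -47/32
step 8: add BLUE to get RRBBRRRB; options L={ -2, -3/2, -47/32 } R={ -23/16, -11/8, -5/4, -1, 0 } = -93/64
step 9: add BLUE to get RRBBRRRBB; options L={ -2, -3/2, -47/32, -93/64 } R={ -23/16, -11/8, -5/4, -1, 0 } = -185/128
step 10: add BLUE to get RRBBRRRBBB; options L={ -2, -3/2, -47/32, -93/64, -185/128 } R={ -23/16, -11/8, -5/4, -1, 0 } = -369/256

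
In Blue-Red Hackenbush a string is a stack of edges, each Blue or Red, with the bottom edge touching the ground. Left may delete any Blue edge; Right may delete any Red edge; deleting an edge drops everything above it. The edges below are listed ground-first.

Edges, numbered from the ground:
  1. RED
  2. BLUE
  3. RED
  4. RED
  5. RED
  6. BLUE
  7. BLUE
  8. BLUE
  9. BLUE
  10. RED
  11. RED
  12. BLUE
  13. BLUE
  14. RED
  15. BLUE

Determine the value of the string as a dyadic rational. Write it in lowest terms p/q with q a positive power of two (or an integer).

-14437/16384

G(R) = { ∅ | 0 } gives -1
G(RB) = { -1 | 0 } gives -1/2
G(RBR) = { -1 | -1/2, 0 } gives -3/4
G(RBRR) = { -1 | -3/4, -1/2, 0 } gives -7/8
G(RBRRR) = { -1 | -7/8, -3/4, -1/2, 0 } gives -15/16
G(RBRRRB) = { -1, -15/16 | -7/8, -3/4, -1/2, 0 } gives -29/32
G(RBRRRBB) = { -1, -15/16, -29/32 | -7/8, -3/4, -1/2, 0 } gives -57/64
G(RBRRRBBB) = { -1, -15/16, -29/32, -57/64 | -7/8, -3/4, -1/2, 0 } gives -113/128
G(RBRRRBBBB) = { -1, -15/16, -29/32, -57/64, -113/128 | -7/8, -3/4, -1/2, 0 } gives -225/256
G(RBRRRBBBBR) = { -1, -15/16, -29/32, -57/64, -113/128 | -225/256, -7/8, -3/4, -1/2, 0 } gives -451/512
G(RBRRRBBBBRR) = { -1, -15/16, -29/32, -57/64, -113/128 | -451/512, -225/256, -7/8, -3/4, -1/2, 0 } gives -903/1024
G(RBRRRBBBBRRB) = { -1, -15/16, -29/32, -57/64, -113/128, -903/1024 | -451/512, -225/256, -7/8, -3/4, -1/2, 0 } gives -1805/2048
G(RBRRRBBBBRRBB) = { -1, -15/16, -29/32, -57/64, -113/128, -903/1024, -1805/2048 | -451/512, -225/256, -7/8, -3/4, -1/2, 0 } gives -3609/4096
G(RBRRRBBBBRRBBR) = { -1, -15/16, -29/32, -57/64, -113/128, -903/1024, -1805/2048 | -3609/4096, -451/512, -225/256, -7/8, -3/4, -1/2, 0 } gives -7219/8192
G(RBRRRBBBBRRBBRB) = { -1, -15/16, -29/32, -57/64, -113/128, -903/1024, -1805/2048, -7219/8192 | -3609/4096, -451/512, -225/256, -7/8, -3/4, -1/2, 0 } gives -14437/16384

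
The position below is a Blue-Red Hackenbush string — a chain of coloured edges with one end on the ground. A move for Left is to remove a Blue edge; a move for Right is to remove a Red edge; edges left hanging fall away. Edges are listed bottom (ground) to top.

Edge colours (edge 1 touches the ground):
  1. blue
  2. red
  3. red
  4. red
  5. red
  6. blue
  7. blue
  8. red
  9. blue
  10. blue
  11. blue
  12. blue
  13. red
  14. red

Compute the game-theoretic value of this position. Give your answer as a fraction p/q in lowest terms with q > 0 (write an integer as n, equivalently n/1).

Build g(s[:k]) for k = 1..14, string s = blue red red red red blue blue red blue blue blue blue red red.
step 1: add blue to get b; options L={ 0 } R={ none } ⇒ 1
step 2: add red to get br; options L={ 0 } R={ 1 } ⇒ 1/2
step 3: add red to get brr; options L={ 0 } R={ 1/2,1 } ⇒ 1/4
step 4: add red to get brrr; options L={ 0 } R={ 1/4,1/2,1 } ⇒ 1/8
step 5: add red to get brrrr; options L={ 0 } R={ 1/8,1/4,1/2,1 } ⇒ 1/16
step 6: add blue to get brrrrb; options L={ 0,1/16 } R={ 1/8,1/4,1/2,1 } ⇒ 3/32
step 7: add blue to get brrrrbb; options L={ 0,1/16,3/32 } R={ 1/8,1/4,1/2,1 } ⇒ 7/64
step 8: add red to get brrrrbbr; options L={ 0,1/16,3/32 } R={ 7/64,1/8,1/4,1/2,1 } ⇒ 13/128
step 9: add blue to get brrrrbbrb; options L={ 0,1/16,3/32,13/128 } R={ 7/64,1/8,1/4,1/2,1 } ⇒ 27/256
step 10: add blue to get brrrrbbrbb; options L={ 0,1/16,3/32,13/128,27/256 } R={ 7/64,1/8,1/4,1/2,1 } ⇒ 55/512
step 11: add blue to get brrrrbbrbbb; options L={ 0,1/16,3/32,13/128,27/256,55/512 } R={ 7/64,1/8,1/4,1/2,1 } ⇒ 111/1024
step 12: add blue to get brrrrbbrbbbb; options L={ 0,1/16,3/32,13/128,27/256,55/512,111/1024 } R={ 7/64,1/8,1/4,1/2,1 } ⇒ 223/2048
step 13: add red to get brrrrbbrbbbbr; options L={ 0,1/16,3/32,13/128,27/256,55/512,111/1024 } R={ 223/2048,7/64,1/8,1/4,1/2,1 } ⇒ 445/4096
step 14: add red to get brrrrbbrbbbbrr; options L={ 0,1/16,3/32,13/128,27/256,55/512,111/1024 } R={ 445/4096,223/2048,7/64,1/8,1/4,1/2,1 } ⇒ 889/8192

889/8192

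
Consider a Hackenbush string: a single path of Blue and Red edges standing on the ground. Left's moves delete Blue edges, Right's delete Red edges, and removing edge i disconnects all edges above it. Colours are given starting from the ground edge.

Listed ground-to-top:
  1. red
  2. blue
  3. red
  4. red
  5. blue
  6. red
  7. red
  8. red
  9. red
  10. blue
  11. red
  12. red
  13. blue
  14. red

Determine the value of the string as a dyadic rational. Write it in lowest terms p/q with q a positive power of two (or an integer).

Prefix values for red blue red red blue red red red red blue red red blue red via {L|R} + simplicity:
1 of 14 · r · max L −∞ · min R 0 so -1
2 of 14 · rb · max L -1 · min R 0 so -1/2
3 of 14 · rbr · max L -1 · min R -1/2 so -3/4
4 of 14 · rbrr · max L -1 · min R -3/4 so -7/8
5 of 14 · rbrrb · max L -7/8 · min R -3/4 so -13/16
6 of 14 · rbrrbr · max L -7/8 · min R -13/16 so -27/32
7 of 14 · rbrrbrr · max L -7/8 · min R -27/32 so -55/64
8 of 14 · rbrrbrrr · max L -7/8 · min R -55/64 so -111/128
9 of 14 · rbrrbrrrr · max L -7/8 · min R -111/128 so -223/256
10 of 14 · rbrrbrrrrb · max L -223/256 · min R -111/128 so -445/512
11 of 14 · rbrrbrrrrbr · max L -223/256 · min R -445/512 so -891/1024
12 of 14 · rbrrbrrrrbrr · max L -223/256 · min R -891/1024 so -1783/2048
13 of 14 · rbrrbrrrrbrrb · max L -1783/2048 · min R -891/1024 so -3565/4096
14 of 14 · rbrrbrrrrbrrbr · max L -1783/2048 · min R -3565/4096 so -7131/8192

-7131/8192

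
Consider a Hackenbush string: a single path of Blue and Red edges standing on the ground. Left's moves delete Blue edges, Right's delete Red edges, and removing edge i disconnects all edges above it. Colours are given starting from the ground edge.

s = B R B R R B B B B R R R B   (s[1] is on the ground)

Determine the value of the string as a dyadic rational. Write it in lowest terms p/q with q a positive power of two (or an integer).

2531/4096

edge 1 of 13 (B): { 0 | · } -> 1
edge 2 of 13 (R): { 0 | 1 } -> 1/2
edge 3 of 13 (B): { 0,1/2 | 1 } -> 3/4
edge 4 of 13 (R): { 0,1/2 | 3/4,1 } -> 5/8
edge 5 of 13 (R): { 0,1/2 | 5/8,3/4,1 } -> 9/16
edge 6 of 13 (B): { 0,1/2,9/16 | 5/8,3/4,1 } -> 19/32
edge 7 of 13 (B): { 0,1/2,9/16,19/32 | 5/8,3/4,1 } -> 39/64
edge 8 of 13 (B): { 0,1/2,9/16,19/32,39/64 | 5/8,3/4,1 } -> 79/128
edge 9 of 13 (B): { 0,1/2,9/16,19/32,39/64,79/128 | 5/8,3/4,1 } -> 159/256
edge 10 of 13 (R): { 0,1/2,9/16,19/32,39/64,79/128 | 159/256,5/8,3/4,1 } -> 317/512
edge 11 of 13 (R): { 0,1/2,9/16,19/32,39/64,79/128 | 317/512,159/256,5/8,3/4,1 } -> 633/1024
edge 12 of 13 (R): { 0,1/2,9/16,19/32,39/64,79/128 | 633/1024,317/512,159/256,5/8,3/4,1 } -> 1265/2048
edge 13 of 13 (B): { 0,1/2,9/16,19/32,39/64,79/128,1265/2048 | 633/1024,317/512,159/256,5/8,3/4,1 } -> 2531/4096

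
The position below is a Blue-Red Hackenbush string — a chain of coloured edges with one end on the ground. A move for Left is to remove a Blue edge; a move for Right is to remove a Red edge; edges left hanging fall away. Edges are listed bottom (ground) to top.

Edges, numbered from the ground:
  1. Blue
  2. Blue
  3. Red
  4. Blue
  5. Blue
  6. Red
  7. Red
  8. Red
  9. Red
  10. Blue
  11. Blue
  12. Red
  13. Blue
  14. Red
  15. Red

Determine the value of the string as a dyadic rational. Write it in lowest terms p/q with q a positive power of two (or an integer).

edge 1 of 15 (Blue): { 0 | · } so 1
edge 2 of 15 (Blue): { 0, 1 | · } so 2
edge 3 of 15 (Red): { 0, 1 | 2 } so 3/2
edge 4 of 15 (Blue): { 0, 1, 3/2 | 2 } so 7/4
edge 5 of 15 (Blue): { 0, 1, 3/2, 7/4 | 2 } so 15/8
edge 6 of 15 (Red): { 0, 1, 3/2, 7/4 | 15/8, 2 } so 29/16
edge 7 of 15 (Red): { 0, 1, 3/2, 7/4 | 29/16, 15/8, 2 } so 57/32
edge 8 of 15 (Red): { 0, 1, 3/2, 7/4 | 57/32, 29/16, 15/8, 2 } so 113/64
edge 9 of 15 (Red): { 0, 1, 3/2, 7/4 | 113/64, 57/32, 29/16, 15/8, 2 } so 225/128
edge 10 of 15 (Blue): { 0, 1, 3/2, 7/4, 225/128 | 113/64, 57/32, 29/16, 15/8, 2 } so 451/256
edge 11 of 15 (Blue): { 0, 1, 3/2, 7/4, 225/128, 451/256 | 113/64, 57/32, 29/16, 15/8, 2 } so 903/512
edge 12 of 15 (Red): { 0, 1, 3/2, 7/4, 225/128, 451/256 | 903/512, 113/64, 57/32, 29/16, 15/8, 2 } so 1805/1024
edge 13 of 15 (Blue): { 0, 1, 3/2, 7/4, 225/128, 451/256, 1805/1024 | 903/512, 113/64, 57/32, 29/16, 15/8, 2 } so 3611/2048
edge 14 of 15 (Red): { 0, 1, 3/2, 7/4, 225/128, 451/256, 1805/1024 | 3611/2048, 903/512, 113/64, 57/32, 29/16, 15/8, 2 } so 7221/4096
edge 15 of 15 (Red): { 0, 1, 3/2, 7/4, 225/128, 451/256, 1805/1024 | 7221/4096, 3611/2048, 903/512, 113/64, 57/32, 29/16, 15/8, 2 } so 14441/8192

14441/8192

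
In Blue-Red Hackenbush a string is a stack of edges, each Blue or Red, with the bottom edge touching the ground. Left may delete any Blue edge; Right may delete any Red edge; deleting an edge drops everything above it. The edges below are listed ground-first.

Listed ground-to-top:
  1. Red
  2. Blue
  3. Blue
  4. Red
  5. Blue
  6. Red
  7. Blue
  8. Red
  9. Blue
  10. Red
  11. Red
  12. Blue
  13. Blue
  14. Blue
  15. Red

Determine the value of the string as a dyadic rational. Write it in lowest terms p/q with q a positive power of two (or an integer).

-5475/16384

1 of 15 · R · max L −∞ · min R 0 — -1
2 of 15 · RB · max L -1 · min R 0 — -1/2
3 of 15 · RBB · max L -1/2 · min R 0 — -1/4
4 of 15 · RBBR · max L -1/2 · min R -1/4 — -3/8
5 of 15 · RBBRB · max L -3/8 · min R -1/4 — -5/16
6 of 15 · RBBRBR · max L -3/8 · min R -5/16 — -11/32
7 of 15 · RBBRBRB · max L -11/32 · min R -5/16 — -21/64
8 of 15 · RBBRBRBR · max L -11/32 · min R -21/64 — -43/128
9 of 15 · RBBRBRBRB · max L -43/128 · min R -21/64 — -85/256
10 of 15 · RBBRBRBRBR · max L -43/128 · min R -85/256 — -171/512
11 of 15 · RBBRBRBRBRR · max L -43/128 · min R -171/512 — -343/1024
12 of 15 · RBBRBRBRBRRB · max L -343/1024 · min R -171/512 — -685/2048
13 of 15 · RBBRBRBRBRRBB · max L -685/2048 · min R -171/512 — -1369/4096
14 of 15 · RBBRBRBRBRRBBB · max L -1369/4096 · min R -171/512 — -2737/8192
15 of 15 · RBBRBRBRBRRBBBR · max L -1369/4096 · min R -2737/8192 — -5475/16384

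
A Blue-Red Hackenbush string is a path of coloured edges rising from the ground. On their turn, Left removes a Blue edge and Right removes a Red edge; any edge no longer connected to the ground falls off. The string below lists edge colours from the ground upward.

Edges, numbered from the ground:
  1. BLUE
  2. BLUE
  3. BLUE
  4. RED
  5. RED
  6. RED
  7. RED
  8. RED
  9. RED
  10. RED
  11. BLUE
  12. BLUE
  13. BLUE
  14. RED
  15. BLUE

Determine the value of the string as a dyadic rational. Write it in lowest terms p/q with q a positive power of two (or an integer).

8251/4096

G(B) = { 0 | · } ⇒ 1
G(BB) = { 0; 1 | · } ⇒ 2
G(BBB) = { 0; 1; 2 | · } ⇒ 3
G(BBBR) = { 0; 1; 2 | 3 } ⇒ 5/2
G(BBBRR) = { 0; 1; 2 | 5/2; 3 } ⇒ 9/4
G(BBBRRR) = { 0; 1; 2 | 9/4; 5/2; 3 } ⇒ 17/8
G(BBBRRRR) = { 0; 1; 2 | 17/8; 9/4; 5/2; 3 } ⇒ 33/16
G(BBBRRRRR) = { 0; 1; 2 | 33/16; 17/8; 9/4; 5/2; 3 } ⇒ 65/32
G(BBBRRRRRR) = { 0; 1; 2 | 65/32; 33/16; 17/8; 9/4; 5/2; 3 } ⇒ 129/64
G(BBBRRRRRRR) = { 0; 1; 2 | 129/64; 65/32; 33/16; 17/8; 9/4; 5/2; 3 } ⇒ 257/128
G(BBBRRRRRRRB) = { 0; 1; 2; 257/128 | 129/64; 65/32; 33/16; 17/8; 9/4; 5/2; 3 } ⇒ 515/256
G(BBBRRRRRRRBB) = { 0; 1; 2; 257/128; 515/256 | 129/64; 65/32; 33/16; 17/8; 9/4; 5/2; 3 } ⇒ 1031/512
G(BBBRRRRRRRBBB) = { 0; 1; 2; 257/128; 515/256; 1031/512 | 129/64; 65/32; 33/16; 17/8; 9/4; 5/2; 3 } ⇒ 2063/1024
G(BBBRRRRRRRBBBR) = { 0; 1; 2; 257/128; 515/256; 1031/512 | 2063/1024; 129/64; 65/32; 33/16; 17/8; 9/4; 5/2; 3 } ⇒ 4125/2048
G(BBBRRRRRRRBBBRB) = { 0; 1; 2; 257/128; 515/256; 1031/512; 4125/2048 | 2063/1024; 129/64; 65/32; 33/16; 17/8; 9/4; 5/2; 3 } ⇒ 8251/4096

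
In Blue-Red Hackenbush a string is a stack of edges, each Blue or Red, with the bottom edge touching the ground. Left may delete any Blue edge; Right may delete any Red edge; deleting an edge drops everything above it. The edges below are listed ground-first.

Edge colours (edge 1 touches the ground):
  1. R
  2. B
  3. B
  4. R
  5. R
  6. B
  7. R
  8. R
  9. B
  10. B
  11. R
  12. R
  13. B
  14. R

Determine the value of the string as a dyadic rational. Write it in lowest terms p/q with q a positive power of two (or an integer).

1 of 14 · R · max L −∞ · min R 0 → -1
2 of 14 · RB · max L -1 · min R 0 → -1/2
3 of 14 · RBB · max L -1/2 · min R 0 → -1/4
4 of 14 · RBBR · max L -1/2 · min R -1/4 → -3/8
5 of 14 · RBBRR · max L -1/2 · min R -3/8 → -7/16
6 of 14 · RBBRRB · max L -7/16 · min R -3/8 → -13/32
7 of 14 · RBBRRBR · max L -7/16 · min R -13/32 → -27/64
8 of 14 · RBBRRBRR · max L -7/16 · min R -27/64 → -55/128
9 of 14 · RBBRRBRRB · max L -55/128 · min R -27/64 → -109/256
10 of 14 · RBBRRBRRBB · max L -109/256 · min R -27/64 → -217/512
11 of 14 · RBBRRBRRBBR · max L -109/256 · min R -217/512 → -435/1024
12 of 14 · RBBRRBRRBBRR · max L -109/256 · min R -435/1024 → -871/2048
13 of 14 · RBBRRBRRBBRRB · max L -871/2048 · min R -435/1024 → -1741/4096
14 of 14 · RBBRRBRRBBRRBR · max L -871/2048 · min R -1741/4096 → -3483/8192

-3483/8192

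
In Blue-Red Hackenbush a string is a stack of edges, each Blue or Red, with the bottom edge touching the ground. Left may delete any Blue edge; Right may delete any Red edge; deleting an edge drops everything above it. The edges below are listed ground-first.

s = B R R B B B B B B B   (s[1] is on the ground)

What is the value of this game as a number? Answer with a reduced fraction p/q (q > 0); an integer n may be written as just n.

255/512

Prefix values for B R R B B B B B B B via {L|R} + simplicity:
val(B) = { 0 | · } — 1
val(BR) = { 0 | 1 } — 1/2
val(BRR) = { 0 | 1/2,1 } — 1/4
val(BRRB) = { 0,1/4 | 1/2,1 } — 3/8
val(BRRBB) = { 0,1/4,3/8 | 1/2,1 } — 7/16
val(BRRBBB) = { 0,1/4,3/8,7/16 | 1/2,1 } — 15/32
val(BRRBBBB) = { 0,1/4,3/8,7/16,15/32 | 1/2,1 } — 31/64
val(BRRBBBBB) = { 0,1/4,3/8,7/16,15/32,31/64 | 1/2,1 } — 63/128
val(BRRBBBBBB) = { 0,1/4,3/8,7/16,15/32,31/64,63/128 | 1/2,1 } — 127/256
val(BRRBBBBBBB) = { 0,1/4,3/8,7/16,15/32,31/64,63/128,127/256 | 1/2,1 } — 255/512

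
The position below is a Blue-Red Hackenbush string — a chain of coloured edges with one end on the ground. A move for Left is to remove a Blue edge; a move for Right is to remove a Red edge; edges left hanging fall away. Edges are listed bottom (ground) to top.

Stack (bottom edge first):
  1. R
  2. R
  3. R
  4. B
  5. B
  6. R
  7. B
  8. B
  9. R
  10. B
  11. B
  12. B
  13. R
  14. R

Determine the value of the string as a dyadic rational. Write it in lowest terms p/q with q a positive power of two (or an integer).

Prefix values for R R R B B R B B R B B B R R via {L|R} + simplicity:
g(R) = { ∅ | 0 } => -1
g(RR) = { ∅ | -1; 0 } => -2
g(RRR) = { ∅ | -2; -1; 0 } => -3
g(RRRB) = { -3 | -2; -1; 0 } => -5/2
g(RRRBB) = { -3; -5/2 | -2; -1; 0 } => -9/4
g(RRRBBR) = { -3; -5/2 | -9/4; -2; -1; 0 } => -19/8
g(RRRBBRB) = { -3; -5/2; -19/8 | -9/4; -2; -1; 0 } => -37/16
g(RRRBBRBB) = { -3; -5/2; -19/8; -37/16 | -9/4; -2; -1; 0 } => -73/32
g(RRRBBRBBR) = { -3; -5/2; -19/8; -37/16 | -73/32; -9/4; -2; -1; 0 } => -147/64
g(RRRBBRBBRB) = { -3; -5/2; -19/8; -37/16; -147/64 | -73/32; -9/4; -2; -1; 0 } => -293/128
g(RRRBBRBBRBB) = { -3; -5/2; -19/8; -37/16; -147/64; -293/128 | -73/32; -9/4; -2; -1; 0 } => -585/256
g(RRRBBRBBRBBB) = { -3; -5/2; -19/8; -37/16; -147/64; -293/128; -585/256 | -73/32; -9/4; -2; -1; 0 } => -1169/512
g(RRRBBRBBRBBBR) = { -3; -5/2; -19/8; -37/16; -147/64; -293/128; -585/256 | -1169/512; -73/32; -9/4; -2; -1; 0 } => -2339/1024
g(RRRBBRBBRBBBRR) = { -3; -5/2; -19/8; -37/16; -147/64; -293/128; -585/256 | -2339/1024; -1169/512; -73/32; -9/4; -2; -1; 0 } => -4679/2048

-4679/2048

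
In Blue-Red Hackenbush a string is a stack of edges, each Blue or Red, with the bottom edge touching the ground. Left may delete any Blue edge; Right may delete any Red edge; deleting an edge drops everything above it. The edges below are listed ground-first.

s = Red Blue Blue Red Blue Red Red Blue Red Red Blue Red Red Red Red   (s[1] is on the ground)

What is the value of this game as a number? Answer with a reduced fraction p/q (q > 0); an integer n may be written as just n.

-5855/16384

Build val(s[:k]) for k = 1..15, string s = Red Blue Blue Red Blue Red Red Blue Red Red Blue Red Red Red Red.
step 1: add Red to get R; options L={ (no moves) } R={ 0 } ⇒ -1
step 2: add Blue to get RB; options L={ -1 } R={ 0 } ⇒ -1/2
step 3: add Blue to get RBB; options L={ -1, -1/2 } R={ 0 } ⇒ -1/4
step 4: add Red to get RBBR; options L={ -1, -1/2 } R={ -1/4, 0 } ⇒ -3/8
step 5: add Blue to get RBBRB; options L={ -1, -1/2, -3/8 } R={ -1/4, 0 } ⇒ -5/16
step 6: add Red to get RBBRBR; options L={ -1, -1/2, -3/8 } R={ -5/16, -1/4, 0 } ⇒ -11/32
step 7: add Red to get RBBRBRR; options L={ -1, -1/2, -3/8 } R={ -11/32, -5/16, -1/4, 0 } ⇒ -23/64
step 8: add Blue to get RBBRBRRB; options L={ -1, -1/2, -3/8, -23/64 } R={ -11/32, -5/16, -1/4, 0 } ⇒ -45/128
step 9: add Red to get RBBRBRRBR; options L={ -1, -1/2, -3/8, -23/64 } R={ -45/128, -11/32, -5/16, -1/4, 0 } ⇒ -91/256
step 10: add Red to get RBBRBRRBRR; options L={ -1, -1/2, -3/8, -23/64 } R={ -91/256, -45/128, -11/32, -5/16, -1/4, 0 } ⇒ -183/512
step 11: add Blue to get RBBRBRRBRRB; options L={ -1, -1/2, -3/8, -23/64, -183/512 } R={ -91/256, -45/128, -11/32, -5/16, -1/4, 0 } ⇒ -365/1024
step 12: add Red to get RBBRBRRBRRBR; options L={ -1, -1/2, -3/8, -23/64, -183/512 } R={ -365/1024, -91/256, -45/128, -11/32, -5/16, -1/4, 0 } ⇒ -731/2048
step 13: add Red to get RBBRBRRBRRBRR; options L={ -1, -1/2, -3/8, -23/64, -183/512 } R={ -731/2048, -365/1024, -91/256, -45/128, -11/32, -5/16, -1/4, 0 } ⇒ -1463/4096
step 14: add Red to get RBBRBRRBRRBRRR; options L={ -1, -1/2, -3/8, -23/64, -183/512 } R={ -1463/4096, -731/2048, -365/1024, -91/256, -45/128, -11/32, -5/16, -1/4, 0 } ⇒ -2927/8192
step 15: add Red to get RBBRBRRBRRBRRRR; options L={ -1, -1/2, -3/8, -23/64, -183/512 } R={ -2927/8192, -1463/4096, -731/2048, -365/1024, -91/256, -45/128, -11/32, -5/16, -1/4, 0 } ⇒ -5855/16384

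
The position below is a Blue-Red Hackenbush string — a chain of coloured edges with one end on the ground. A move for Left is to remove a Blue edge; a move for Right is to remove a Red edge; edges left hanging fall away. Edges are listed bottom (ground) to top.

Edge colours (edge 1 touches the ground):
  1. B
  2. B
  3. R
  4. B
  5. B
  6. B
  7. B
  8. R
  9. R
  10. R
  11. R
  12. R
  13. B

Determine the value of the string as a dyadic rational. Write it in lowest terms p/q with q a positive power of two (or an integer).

3971/2048

edge 1 of 13 (B): { 0 | ∅ } gives 1
edge 2 of 13 (B): { 0, 1 | ∅ } gives 2
edge 3 of 13 (R): { 0, 1 | 2 } gives 3/2
edge 4 of 13 (B): { 0, 1, 3/2 | 2 } gives 7/4
edge 5 of 13 (B): { 0, 1, 3/2, 7/4 | 2 } gives 15/8
edge 6 of 13 (B): { 0, 1, 3/2, 7/4, 15/8 | 2 } gives 31/16
edge 7 of 13 (B): { 0, 1, 3/2, 7/4, 15/8, 31/16 | 2 } gives 63/32
edge 8 of 13 (R): { 0, 1, 3/2, 7/4, 15/8, 31/16 | 63/32, 2 } gives 125/64
edge 9 of 13 (R): { 0, 1, 3/2, 7/4, 15/8, 31/16 | 125/64, 63/32, 2 } gives 249/128
edge 10 of 13 (R): { 0, 1, 3/2, 7/4, 15/8, 31/16 | 249/128, 125/64, 63/32, 2 } gives 497/256
edge 11 of 13 (R): { 0, 1, 3/2, 7/4, 15/8, 31/16 | 497/256, 249/128, 125/64, 63/32, 2 } gives 993/512
edge 12 of 13 (R): { 0, 1, 3/2, 7/4, 15/8, 31/16 | 993/512, 497/256, 249/128, 125/64, 63/32, 2 } gives 1985/1024
edge 13 of 13 (B): { 0, 1, 3/2, 7/4, 15/8, 31/16, 1985/1024 | 993/512, 497/256, 249/128, 125/64, 63/32, 2 } gives 3971/2048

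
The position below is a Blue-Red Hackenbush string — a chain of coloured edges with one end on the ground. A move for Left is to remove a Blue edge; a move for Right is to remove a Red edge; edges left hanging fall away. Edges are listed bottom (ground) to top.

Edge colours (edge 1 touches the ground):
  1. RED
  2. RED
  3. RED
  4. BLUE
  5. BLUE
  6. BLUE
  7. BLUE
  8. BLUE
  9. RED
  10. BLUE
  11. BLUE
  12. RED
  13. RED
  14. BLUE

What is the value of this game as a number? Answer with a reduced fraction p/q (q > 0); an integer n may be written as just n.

-4173/2048

Recurse on prefixes of the 14-edge string RED RED RED BLUE BLUE BLUE BLUE BLUE RED BLUE BLUE RED RED BLUE:
step 1: add RED to get R; options L={ (no moves) } R={ 0 } => -1
step 2: add RED to get RR; options L={ (no moves) } R={ -1, 0 } => -2
step 3: add RED to get RRR; options L={ (no moves) } R={ -2, -1, 0 } => -3
step 4: add BLUE to get RRRB; options L={ -3 } R={ -2, -1, 0 } => -5/2
step 5: add BLUE to get RRRBB; options L={ -3, -5/2 } R={ -2, -1, 0 } => -9/4
step 6: add BLUE to get RRRBBB; options L={ -3, -5/2, -9/4 } R={ -2, -1, 0 } => -17/8
step 7: add BLUE to get RRRBBBB; options L={ -3, -5/2, -9/4, -17/8 } R={ -2, -1, 0 } => -33/16
step 8: add BLUE to get RRRBBBBB; options L={ -3, -5/2, -9/4, -17/8, -33/16 } R={ -2, -1, 0 } => -65/32
step 9: add RED to get RRRBBBBBR; options L={ -3, -5/2, -9/4, -17/8, -33/16 } R={ -65/32, -2, -1, 0 } => -131/64
step 10: add BLUE to get RRRBBBBBRB; options L={ -3, -5/2, -9/4, -17/8, -33/16, -131/64 } R={ -65/32, -2, -1, 0 } => -261/128
step 11: add BLUE to get RRRBBBBBRBB; options L={ -3, -5/2, -9/4, -17/8, -33/16, -131/64, -261/128 } R={ -65/32, -2, -1, 0 } => -521/256
step 12: add RED to get RRRBBBBBRBBR; options L={ -3, -5/2, -9/4, -17/8, -33/16, -131/64, -261/128 } R={ -521/256, -65/32, -2, -1, 0 } => -1043/512
step 13: add RED to get RRRBBBBBRBBRR; options L={ -3, -5/2, -9/4, -17/8, -33/16, -131/64, -261/128 } R={ -1043/512, -521/256, -65/32, -2, -1, 0 } => -2087/1024
step 14: add BLUE to get RRRBBBBBRBBRRB; options L={ -3, -5/2, -9/4, -17/8, -33/16, -131/64, -261/128, -2087/1024 } R={ -1043/512, -521/256, -65/32, -2, -1, 0 } => -4173/2048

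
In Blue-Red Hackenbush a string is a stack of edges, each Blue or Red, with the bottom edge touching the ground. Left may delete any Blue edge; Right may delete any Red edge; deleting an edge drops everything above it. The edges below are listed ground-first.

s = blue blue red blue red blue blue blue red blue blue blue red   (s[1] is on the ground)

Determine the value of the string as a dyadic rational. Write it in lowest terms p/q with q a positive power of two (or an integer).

3549/2048

Build value(s[:k]) for k = 1..13, string s = blue blue red blue red blue blue blue red blue blue blue red.
b: Left { 0 }, Right { none } ⇒ simplest 1
bb: Left { 0, 1 }, Right { none } ⇒ simplest 2
bbr: Left { 0, 1 }, Right { 2 } ⇒ simplest 3/2
bbrb: Left { 0, 1, 3/2 }, Right { 2 } ⇒ simplest 7/4
bbrbr: Left { 0, 1, 3/2 }, Right { 7/4, 2 } ⇒ simplest 13/8
bbrbrb: Left { 0, 1, 3/2, 13/8 }, Right { 7/4, 2 } ⇒ simplest 27/16
bbrbrbb: Left { 0, 1, 3/2, 13/8, 27/16 }, Right { 7/4, 2 } ⇒ simplest 55/32
bbrbrbbb: Left { 0, 1, 3/2, 13/8, 27/16, 55/32 }, Right { 7/4, 2 } ⇒ simplest 111/64
bbrbrbbbr: Left { 0, 1, 3/2, 13/8, 27/16, 55/32 }, Right { 111/64, 7/4, 2 } ⇒ simplest 221/128
bbrbrbbbrb: Left { 0, 1, 3/2, 13/8, 27/16, 55/32, 221/128 }, Right { 111/64, 7/4, 2 } ⇒ simplest 443/256
bbrbrbbbrbb: Left { 0, 1, 3/2, 13/8, 27/16, 55/32, 221/128, 443/256 }, Right { 111/64, 7/4, 2 } ⇒ simplest 887/512
bbrbrbbbrbbb: Left { 0, 1, 3/2, 13/8, 27/16, 55/32, 221/128, 443/256, 887/512 }, Right { 111/64, 7/4, 2 } ⇒ simplest 1775/1024
bbrbrbbbrbbbr: Left { 0, 1, 3/2, 13/8, 27/16, 55/32, 221/128, 443/256, 887/512 }, Right { 1775/1024, 111/64, 7/4, 2 } ⇒ simplest 3549/2048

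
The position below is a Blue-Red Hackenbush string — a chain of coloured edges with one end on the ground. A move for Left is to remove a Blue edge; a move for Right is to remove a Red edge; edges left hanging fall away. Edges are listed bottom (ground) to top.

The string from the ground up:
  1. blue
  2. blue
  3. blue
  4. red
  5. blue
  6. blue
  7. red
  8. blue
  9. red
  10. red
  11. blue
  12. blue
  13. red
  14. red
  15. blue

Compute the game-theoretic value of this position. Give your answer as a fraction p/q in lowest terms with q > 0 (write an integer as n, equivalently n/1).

11571/4096

Recurse on prefixes of the 15-edge string blue blue blue red blue blue red blue red red blue blue red red blue:
G(b) = { 0 | ∅ } ⇒ 1
G(bb) = { 0,1 | ∅ } ⇒ 2
G(bbb) = { 0,1,2 | ∅ } ⇒ 3
G(bbbr) = { 0,1,2 | 3 } ⇒ 5/2
G(bbbrb) = { 0,1,2,5/2 | 3 } ⇒ 11/4
G(bbbrbb) = { 0,1,2,5/2,11/4 | 3 } ⇒ 23/8
G(bbbrbbr) = { 0,1,2,5/2,11/4 | 23/8,3 } ⇒ 45/16
G(bbbrbbrb) = { 0,1,2,5/2,11/4,45/16 | 23/8,3 } ⇒ 91/32
G(bbbrbbrbr) = { 0,1,2,5/2,11/4,45/16 | 91/32,23/8,3 } ⇒ 181/64
G(bbbrbbrbrr) = { 0,1,2,5/2,11/4,45/16 | 181/64,91/32,23/8,3 } ⇒ 361/128
G(bbbrbbrbrrb) = { 0,1,2,5/2,11/4,45/16,361/128 | 181/64,91/32,23/8,3 } ⇒ 723/256
G(bbbrbbrbrrbb) = { 0,1,2,5/2,11/4,45/16,361/128,723/256 | 181/64,91/32,23/8,3 } ⇒ 1447/512
G(bbbrbbrbrrbbr) = { 0,1,2,5/2,11/4,45/16,361/128,723/256 | 1447/512,181/64,91/32,23/8,3 } ⇒ 2893/1024
G(bbbrbbrbrrbbrr) = { 0,1,2,5/2,11/4,45/16,361/128,723/256 | 2893/1024,1447/512,181/64,91/32,23/8,3 } ⇒ 5785/2048
G(bbbrbbrbrrbbrrb) = { 0,1,2,5/2,11/4,45/16,361/128,723/256,5785/2048 | 2893/1024,1447/512,181/64,91/32,23/8,3 } ⇒ 11571/4096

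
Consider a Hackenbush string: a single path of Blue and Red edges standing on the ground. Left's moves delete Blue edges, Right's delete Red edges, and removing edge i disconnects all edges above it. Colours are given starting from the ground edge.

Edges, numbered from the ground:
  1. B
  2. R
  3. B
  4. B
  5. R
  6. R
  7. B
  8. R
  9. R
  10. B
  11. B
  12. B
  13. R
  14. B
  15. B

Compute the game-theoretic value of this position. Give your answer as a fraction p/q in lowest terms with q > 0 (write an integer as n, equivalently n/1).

12919/16384

Recurse on prefixes of the 15-edge string B R B B R R B R R B B B R B B:
1 of 15 · B · max L 0 · min R +∞ -> 1
2 of 15 · BR · max L 0 · min R 1 -> 1/2
3 of 15 · BRB · max L 1/2 · min R 1 -> 3/4
4 of 15 · BRBB · max L 3/4 · min R 1 -> 7/8
5 of 15 · BRBBR · max L 3/4 · min R 7/8 -> 13/16
6 of 15 · BRBBRR · max L 3/4 · min R 13/16 -> 25/32
7 of 15 · BRBBRRB · max L 25/32 · min R 13/16 -> 51/64
8 of 15 · BRBBRRBR · max L 25/32 · min R 51/64 -> 101/128
9 of 15 · BRBBRRBRR · max L 25/32 · min R 101/128 -> 201/256
10 of 15 · BRBBRRBRRB · max L 201/256 · min R 101/128 -> 403/512
11 of 15 · BRBBRRBRRBB · max L 403/512 · min R 101/128 -> 807/1024
12 of 15 · BRBBRRBRRBBB · max L 807/1024 · min R 101/128 -> 1615/2048
13 of 15 · BRBBRRBRRBBBR · max L 807/1024 · min R 1615/2048 -> 3229/4096
14 of 15 · BRBBRRBRRBBBRB · max L 3229/4096 · min R 1615/2048 -> 6459/8192
15 of 15 · BRBBRRBRRBBBRBB · max L 6459/8192 · min R 1615/2048 -> 12919/16384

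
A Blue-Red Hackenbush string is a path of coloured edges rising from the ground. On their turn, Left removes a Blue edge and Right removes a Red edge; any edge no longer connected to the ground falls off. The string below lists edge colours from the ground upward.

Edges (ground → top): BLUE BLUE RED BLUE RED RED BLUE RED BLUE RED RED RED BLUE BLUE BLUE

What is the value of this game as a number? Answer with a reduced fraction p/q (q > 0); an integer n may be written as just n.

12943/8192

Build g(s[:k]) for k = 1..15, string s = BLUE BLUE RED BLUE RED RED BLUE RED BLUE RED RED RED BLUE BLUE BLUE.
edge 1 of 15 (BLUE): { 0 | ∅ } — 1
edge 2 of 15 (BLUE): { 0; 1 | ∅ } — 2
edge 3 of 15 (RED): { 0; 1 | 2 } — 3/2
edge 4 of 15 (BLUE): { 0; 1; 3/2 | 2 } — 7/4
edge 5 of 15 (RED): { 0; 1; 3/2 | 7/4; 2 } — 13/8
edge 6 of 15 (RED): { 0; 1; 3/2 | 13/8; 7/4; 2 } — 25/16
edge 7 of 15 (BLUE): { 0; 1; 3/2; 25/16 | 13/8; 7/4; 2 } — 51/32
edge 8 of 15 (RED): { 0; 1; 3/2; 25/16 | 51/32; 13/8; 7/4; 2 } — 101/64
edge 9 of 15 (BLUE): { 0; 1; 3/2; 25/16; 101/64 | 51/32; 13/8; 7/4; 2 } — 203/128
edge 10 of 15 (RED): { 0; 1; 3/2; 25/16; 101/64 | 203/128; 51/32; 13/8; 7/4; 2 } — 405/256
edge 11 of 15 (RED): { 0; 1; 3/2; 25/16; 101/64 | 405/256; 203/128; 51/32; 13/8; 7/4; 2 } — 809/512
edge 12 of 15 (RED): { 0; 1; 3/2; 25/16; 101/64 | 809/512; 405/256; 203/128; 51/32; 13/8; 7/4; 2 } — 1617/1024
edge 13 of 15 (BLUE): { 0; 1; 3/2; 25/16; 101/64; 1617/1024 | 809/512; 405/256; 203/128; 51/32; 13/8; 7/4; 2 } — 3235/2048
edge 14 of 15 (BLUE): { 0; 1; 3/2; 25/16; 101/64; 1617/1024; 3235/2048 | 809/512; 405/256; 203/128; 51/32; 13/8; 7/4; 2 } — 6471/4096
edge 15 of 15 (BLUE): { 0; 1; 3/2; 25/16; 101/64; 1617/1024; 3235/2048; 6471/4096 | 809/512; 405/256; 203/128; 51/32; 13/8; 7/4; 2 } — 12943/8192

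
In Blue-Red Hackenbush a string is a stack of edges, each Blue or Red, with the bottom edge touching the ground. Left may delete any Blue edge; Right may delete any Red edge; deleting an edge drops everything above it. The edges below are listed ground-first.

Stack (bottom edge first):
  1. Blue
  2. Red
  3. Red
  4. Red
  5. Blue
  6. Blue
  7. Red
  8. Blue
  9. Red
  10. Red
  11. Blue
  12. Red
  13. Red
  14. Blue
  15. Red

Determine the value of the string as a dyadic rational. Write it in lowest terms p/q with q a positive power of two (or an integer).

Prefix values for Blue Red Red Red Blue Blue Red Blue Red Red Blue Red Red Blue Red via {L|R} + simplicity:
edge 1 of 15 (Blue): { 0 | — } — 1
edge 2 of 15 (Red): { 0 | 1 } — 1/2
edge 3 of 15 (Red): { 0 | 1/2, 1 } — 1/4
edge 4 of 15 (Red): { 0 | 1/4, 1/2, 1 } — 1/8
edge 5 of 15 (Blue): { 0, 1/8 | 1/4, 1/2, 1 } — 3/16
edge 6 of 15 (Blue): { 0, 1/8, 3/16 | 1/4, 1/2, 1 } — 7/32
edge 7 of 15 (Red): { 0, 1/8, 3/16 | 7/32, 1/4, 1/2, 1 } — 13/64
edge 8 of 15 (Blue): { 0, 1/8, 3/16, 13/64 | 7/32, 1/4, 1/2, 1 } — 27/128
edge 9 of 15 (Red): { 0, 1/8, 3/16, 13/64 | 27/128, 7/32, 1/4, 1/2, 1 } — 53/256
edge 10 of 15 (Red): { 0, 1/8, 3/16, 13/64 | 53/256, 27/128, 7/32, 1/4, 1/2, 1 } — 105/512
edge 11 of 15 (Blue): { 0, 1/8, 3/16, 13/64, 105/512 | 53/256, 27/128, 7/32, 1/4, 1/2, 1 } — 211/1024
edge 12 of 15 (Red): { 0, 1/8, 3/16, 13/64, 105/512 | 211/1024, 53/256, 27/128, 7/32, 1/4, 1/2, 1 } — 421/2048
edge 13 of 15 (Red): { 0, 1/8, 3/16, 13/64, 105/512 | 421/2048, 211/1024, 53/256, 27/128, 7/32, 1/4, 1/2, 1 } — 841/4096
edge 14 of 15 (Blue): { 0, 1/8, 3/16, 13/64, 105/512, 841/4096 | 421/2048, 211/1024, 53/256, 27/128, 7/32, 1/4, 1/2, 1 } — 1683/8192
edge 15 of 15 (Red): { 0, 1/8, 3/16, 13/64, 105/512, 841/4096 | 1683/8192, 421/2048, 211/1024, 53/256, 27/128, 7/32, 1/4, 1/2, 1 } — 3365/16384

3365/16384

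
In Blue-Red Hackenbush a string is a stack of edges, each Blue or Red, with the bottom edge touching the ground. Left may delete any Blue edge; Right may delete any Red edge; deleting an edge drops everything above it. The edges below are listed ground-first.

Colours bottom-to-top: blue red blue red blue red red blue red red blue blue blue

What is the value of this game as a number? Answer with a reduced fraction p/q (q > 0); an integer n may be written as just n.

step 1: add blue to get b; options L={ 0 } R={ · } gives 1
step 2: add red to get br; options L={ 0 } R={ 1 } gives 1/2
step 3: add blue to get brb; options L={ 0; 1/2 } R={ 1 } gives 3/4
step 4: add red to get brbr; options L={ 0; 1/2 } R={ 3/4; 1 } gives 5/8
step 5: add blue to get brbrb; options L={ 0; 1/2; 5/8 } R={ 3/4; 1 } gives 11/16
step 6: add red to get brbrbr; options L={ 0; 1/2; 5/8 } R={ 11/16; 3/4; 1 } gives 21/32
step 7: add red to get brbrbrr; options L={ 0; 1/2; 5/8 } R={ 21/32; 11/16; 3/4; 1 } gives 41/64
step 8: add blue to get brbrbrrb; options L={ 0; 1/2; 5/8; 41/64 } R={ 21/32; 11/16; 3/4; 1 } gives 83/128
step 9: add red to get brbrbrrbr; options L={ 0; 1/2; 5/8; 41/64 } R={ 83/128; 21/32; 11/16; 3/4; 1 } gives 165/256
step 10: add red to get brbrbrrbrr; options L={ 0; 1/2; 5/8; 41/64 } R={ 165/256; 83/128; 21/32; 11/16; 3/4; 1 } gives 329/512
step 11: add blue to get brbrbrrbrrb; options L={ 0; 1/2; 5/8; 41/64; 329/512 } R={ 165/256; 83/128; 21/32; 11/16; 3/4; 1 } gives 659/1024
step 12: add blue to get brbrbrrbrrbb; options L={ 0; 1/2; 5/8; 41/64; 329/512; 659/1024 } R={ 165/256; 83/128; 21/32; 11/16; 3/4; 1 } gives 1319/2048
step 13: add blue to get brbrbrrbrrbbb; options L={ 0; 1/2; 5/8; 41/64; 329/512; 659/1024; 1319/2048 } R={ 165/256; 83/128; 21/32; 11/16; 3/4; 1 } gives 2639/4096

2639/4096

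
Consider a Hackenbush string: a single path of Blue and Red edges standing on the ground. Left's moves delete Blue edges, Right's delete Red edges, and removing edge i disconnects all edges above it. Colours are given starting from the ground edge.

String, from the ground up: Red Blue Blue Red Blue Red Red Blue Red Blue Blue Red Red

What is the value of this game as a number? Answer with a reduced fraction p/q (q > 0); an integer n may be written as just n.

Prefix values for Red Blue Blue Red Blue Red Red Blue Red Blue Blue Red Red via {L|R} + simplicity:
R: Left { (no moves) }, Right { 0 } ⇒ simplest -1
RB: Left { -1 }, Right { 0 } ⇒ simplest -1/2
RBB: Left { -1, -1/2 }, Right { 0 } ⇒ simplest -1/4
RBBR: Left { -1, -1/2 }, Right { -1/4, 0 } ⇒ simplest -3/8
RBBRB: Left { -1, -1/2, -3/8 }, Right { -1/4, 0 } ⇒ simplest -5/16
RBBRBR: Left { -1, -1/2, -3/8 }, Right { -5/16, -1/4, 0 } ⇒ simplest -11/32
RBBRBRR: Left { -1, -1/2, -3/8 }, Right { -11/32, -5/16, -1/4, 0 } ⇒ simplest -23/64
RBBRBRRB: Left { -1, -1/2, -3/8, -23/64 }, Right { -11/32, -5/16, -1/4, 0 } ⇒ simplest -45/128
RBBRBRRBR: Left { -1, -1/2, -3/8, -23/64 }, Right { -45/128, -11/32, -5/16, -1/4, 0 } ⇒ simplest -91/256
RBBRBRRBRB: Left { -1, -1/2, -3/8, -23/64, -91/256 }, Right { -45/128, -11/32, -5/16, -1/4, 0 } ⇒ simplest -181/512
RBBRBRRBRBB: Left { -1, -1/2, -3/8, -23/64, -91/256, -181/512 }, Right { -45/128, -11/32, -5/16, -1/4, 0 } ⇒ simplest -361/1024
RBBRBRRBRBBR: Left { -1, -1/2, -3/8, -23/64, -91/256, -181/512 }, Right { -361/1024, -45/128, -11/32, -5/16, -1/4, 0 } ⇒ simplest -723/2048
RBBRBRRBRBBRR: Left { -1, -1/2, -3/8, -23/64, -91/256, -181/512 }, Right { -723/2048, -361/1024, -45/128, -11/32, -5/16, -1/4, 0 } ⇒ simplest -1447/4096

-1447/4096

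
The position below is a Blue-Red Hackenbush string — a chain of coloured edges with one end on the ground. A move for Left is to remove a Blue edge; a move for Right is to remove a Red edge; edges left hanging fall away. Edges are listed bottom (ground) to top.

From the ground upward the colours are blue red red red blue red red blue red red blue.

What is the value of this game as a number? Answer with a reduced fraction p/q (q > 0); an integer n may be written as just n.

147/1024

value(b) = { 0 | ∅ } → 1
value(br) = { 0 | 1 } → 1/2
value(brr) = { 0 | 1/2,1 } → 1/4
value(brrr) = { 0 | 1/4,1/2,1 } → 1/8
value(brrrb) = { 0,1/8 | 1/4,1/2,1 } → 3/16
value(brrrbr) = { 0,1/8 | 3/16,1/4,1/2,1 } → 5/32
value(brrrbrr) = { 0,1/8 | 5/32,3/16,1/4,1/2,1 } → 9/64
value(brrrbrrb) = { 0,1/8,9/64 | 5/32,3/16,1/4,1/2,1 } → 19/128
value(brrrbrrbr) = { 0,1/8,9/64 | 19/128,5/32,3/16,1/4,1/2,1 } → 37/256
value(brrrbrrbrr) = { 0,1/8,9/64 | 37/256,19/128,5/32,3/16,1/4,1/2,1 } → 73/512
value(brrrbrrbrrb) = { 0,1/8,9/64,73/512 | 37/256,19/128,5/32,3/16,1/4,1/2,1 } → 147/1024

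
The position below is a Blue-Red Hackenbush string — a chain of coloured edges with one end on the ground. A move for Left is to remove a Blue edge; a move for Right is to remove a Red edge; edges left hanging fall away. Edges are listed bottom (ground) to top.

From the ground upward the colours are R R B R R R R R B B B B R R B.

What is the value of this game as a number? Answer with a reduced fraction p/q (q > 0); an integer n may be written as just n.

-16141/8192

1 of 15 · R · max L −∞ · min R 0 — -1
2 of 15 · RR · max L −∞ · min R -1 — -2
3 of 15 · RRB · max L -2 · min R -1 — -3/2
4 of 15 · RRBR · max L -2 · min R -3/2 — -7/4
5 of 15 · RRBRR · max L -2 · min R -7/4 — -15/8
6 of 15 · RRBRRR · max L -2 · min R -15/8 — -31/16
7 of 15 · RRBRRRR · max L -2 · min R -31/16 — -63/32
8 of 15 · RRBRRRRR · max L -2 · min R -63/32 — -127/64
9 of 15 · RRBRRRRRB · max L -127/64 · min R -63/32 — -253/128
10 of 15 · RRBRRRRRBB · max L -253/128 · min R -63/32 — -505/256
11 of 15 · RRBRRRRRBBB · max L -505/256 · min R -63/32 — -1009/512
12 of 15 · RRBRRRRRBBBB · max L -1009/512 · min R -63/32 — -2017/1024
13 of 15 · RRBRRRRRBBBBR · max L -1009/512 · min R -2017/1024 — -4035/2048
14 of 15 · RRBRRRRRBBBBRR · max L -1009/512 · min R -4035/2048 — -8071/4096
15 of 15 · RRBRRRRRBBBBRRB · max L -8071/4096 · min R -4035/2048 — -16141/8192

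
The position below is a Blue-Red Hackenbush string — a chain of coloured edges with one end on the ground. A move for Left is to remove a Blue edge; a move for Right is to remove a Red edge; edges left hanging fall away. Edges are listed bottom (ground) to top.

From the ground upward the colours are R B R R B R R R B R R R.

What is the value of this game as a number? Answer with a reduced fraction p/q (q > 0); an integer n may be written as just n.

Prefix values for R B R R B R R R B R R R via {L|R} + simplicity:
step 1: add R to get R; options L={  } R={ 0 } → -1
step 2: add B to get RB; options L={ -1 } R={ 0 } → -1/2
step 3: add R to get RBR; options L={ -1 } R={ -1/2, 0 } → -3/4
step 4: add R to get RBRR; options L={ -1 } R={ -3/4, -1/2, 0 } → -7/8
step 5: add B to get RBRRB; options L={ -1, -7/8 } R={ -3/4, -1/2, 0 } → -13/16
step 6: add R to get RBRRBR; options L={ -1, -7/8 } R={ -13/16, -3/4, -1/2, 0 } → -27/32
step 7: add R to get RBRRBRR; options L={ -1, -7/8 } R={ -27/32, -13/16, -3/4, -1/2, 0 } → -55/64
step 8: add R to get RBRRBRRR; options L={ -1, -7/8 } R={ -55/64, -27/32, -13/16, -3/4, -1/2, 0 } → -111/128
step 9: add B to get RBRRBRRRB; options L={ -1, -7/8, -111/128 } R={ -55/64, -27/32, -13/16, -3/4, -1/2, 0 } → -221/256
step 10: add R to get RBRRBRRRBR; options L={ -1, -7/8, -111/128 } R={ -221/256, -55/64, -27/32, -13/16, -3/4, -1/2, 0 } → -443/512
step 11: add R to get RBRRBRRRBRR; options L={ -1, -7/8, -111/128 } R={ -443/512, -221/256, -55/64, -27/32, -13/16, -3/4, -1/2, 0 } → -887/1024
step 12: add R to get RBRRBRRRBRRR; options L={ -1, -7/8, -111/128 } R={ -887/1024, -443/512, -221/256, -55/64, -27/32, -13/16, -3/4, -1/2, 0 } → -1775/2048

-1775/2048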